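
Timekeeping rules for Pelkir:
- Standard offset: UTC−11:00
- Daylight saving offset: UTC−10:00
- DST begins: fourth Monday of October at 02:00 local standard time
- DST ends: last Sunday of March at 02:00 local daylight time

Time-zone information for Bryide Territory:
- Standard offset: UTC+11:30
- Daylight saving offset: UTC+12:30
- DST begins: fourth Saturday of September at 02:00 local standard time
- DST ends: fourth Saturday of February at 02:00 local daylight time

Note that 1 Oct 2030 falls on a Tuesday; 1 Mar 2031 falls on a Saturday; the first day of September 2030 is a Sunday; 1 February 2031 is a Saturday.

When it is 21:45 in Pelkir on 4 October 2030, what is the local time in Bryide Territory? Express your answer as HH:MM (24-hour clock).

1 October 2030 is a Tuesday, so the first Monday is October 7 and the fourth is October 28.
1 March 2031 is a Saturday, so Sundays fall on 2, 9, 16, 23, 30; the last is March 30.
Daylight saving runs 28 October 2030 – 30 March 2031; 4 October 2030 is outside that window, so Pelkir is on standard time at UTC−11:00.
21:45 Pelkir + 11h = 08:45 UTC (rolling into the next day, 5 October 2030).
1 September 2030 is a Sunday, so the first Saturday is September 7 and the fourth is September 28.
1 February 2031 is a Saturday, so the first Saturday is February 1 and the fourth is February 22.
At the standard offset (UTC+11:30), 08:45 UTC + 11h30m = 20:15 Bryide Territory standard time.
The standard-time date in Bryide Territory, 5 October 2030, lies within the daylight-saving period (28 September 2030 – 22 February 2031), so Bryide Territory is on daylight time, UTC+12:30.
08:45 UTC + 12h30m = 21:15 Bryide Territory.

21:15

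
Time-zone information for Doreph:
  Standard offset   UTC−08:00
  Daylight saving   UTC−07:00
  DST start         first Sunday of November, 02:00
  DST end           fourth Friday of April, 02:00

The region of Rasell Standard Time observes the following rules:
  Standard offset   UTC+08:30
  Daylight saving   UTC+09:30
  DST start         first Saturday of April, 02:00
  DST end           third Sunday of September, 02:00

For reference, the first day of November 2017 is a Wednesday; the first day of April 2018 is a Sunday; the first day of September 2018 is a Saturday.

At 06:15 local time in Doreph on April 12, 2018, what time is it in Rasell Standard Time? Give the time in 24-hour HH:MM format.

22:45

1 November 2017 is a Wednesday, so the first Sunday is November 5.
1 April 2018 is a Sunday, so the first Friday is April 6 and the fourth is April 27.
Daylight saving runs 5 November 2017 – 27 April 2018; April 12, 2018 is inside that window, so Doreph is at UTC−07:00.
06:15 Doreph + 7h = 13:15 UTC.
1 April 2018 is a Sunday, so the first Saturday is April 7.
1 September 2018 is a Saturday, so the first Sunday is September 2 and the third is September 16.
At the standard offset (UTC+08:30), 13:15 UTC + 8h30m = 21:45 Rasell Standard Time standard time.
The standard-time date in Rasell Standard Time, April 12, 2018, falls between 7 April and 16 September, so daylight saving is in effect and Rasell Standard Time is at UTC+09:30.
13:15 UTC + 9h30m = 22:45 Rasell Standard Time.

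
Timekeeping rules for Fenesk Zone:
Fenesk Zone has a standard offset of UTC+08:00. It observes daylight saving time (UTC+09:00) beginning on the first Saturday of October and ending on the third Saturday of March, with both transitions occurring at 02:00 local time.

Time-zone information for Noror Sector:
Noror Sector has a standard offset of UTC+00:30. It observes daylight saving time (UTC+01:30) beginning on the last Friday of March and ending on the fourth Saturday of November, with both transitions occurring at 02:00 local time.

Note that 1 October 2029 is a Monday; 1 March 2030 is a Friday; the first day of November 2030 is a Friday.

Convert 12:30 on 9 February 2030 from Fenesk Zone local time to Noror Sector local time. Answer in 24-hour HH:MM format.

04:00

1 October 2029 is a Monday, so the first Saturday is October 6.
1 March 2030 is a Friday, so the first Saturday is March 2 and the third is March 16.
Daylight saving runs 6 October 2029 – 16 March 2030; 9 February 2030 is inside that window, so Fenesk Zone is at UTC+09:00.
12:30 Fenesk Zone − 9h = 03:30 UTC.
1 March 2030 is a Friday, so Fridays fall on 1, 8, 15, 22, 29; the last is March 29.
1 November 2030 is a Friday, so the first Saturday is November 2 and the fourth is November 23.
At the standard offset (UTC+00:30), 03:30 UTC + 0h30m = 04:00 Noror Sector standard time.
The standard-time date in Noror Sector, 9 February 2030, is outside the daylight-saving period (29 March – 23 November), so Noror Sector is on standard time, UTC+00:30.
03:30 UTC + 0h30m = 04:00 Noror Sector.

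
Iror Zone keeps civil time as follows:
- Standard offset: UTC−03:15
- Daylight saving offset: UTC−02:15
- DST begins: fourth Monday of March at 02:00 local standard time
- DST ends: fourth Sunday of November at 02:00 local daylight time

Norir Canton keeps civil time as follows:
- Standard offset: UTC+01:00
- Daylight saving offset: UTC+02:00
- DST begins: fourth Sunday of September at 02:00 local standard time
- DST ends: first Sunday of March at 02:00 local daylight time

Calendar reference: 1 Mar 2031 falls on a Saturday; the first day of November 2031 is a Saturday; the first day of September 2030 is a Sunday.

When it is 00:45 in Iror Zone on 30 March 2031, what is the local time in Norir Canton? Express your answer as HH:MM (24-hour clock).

1 March 2031 is a Saturday, so the first Monday is March 3 and the fourth is March 24.
1 November 2031 is a Saturday, so the first Sunday is November 2 and the fourth is November 23.
30 March 2031 falls between 24 March and 23 November, so daylight saving is in effect and Iror Zone is at UTC−02:15.
00:45 Iror Zone + 2h15m = 03:00 UTC.
1 September 2030 is a Sunday, so the first Sunday is September 1 and the fourth is September 22.
1 March 2031 is a Saturday, so the first Sunday is March 2.
At the standard offset (UTC+01:00), 03:00 UTC + 1h = 04:00 Norir Canton standard time.
Daylight saving runs 22 September 2030 – 2 March 2031; the standard-time date in Norir Canton, 30 March 2031, is outside that window, so Norir Canton is on standard time at UTC+01:00.
03:00 UTC + 1h = 04:00 Norir Canton.

04:00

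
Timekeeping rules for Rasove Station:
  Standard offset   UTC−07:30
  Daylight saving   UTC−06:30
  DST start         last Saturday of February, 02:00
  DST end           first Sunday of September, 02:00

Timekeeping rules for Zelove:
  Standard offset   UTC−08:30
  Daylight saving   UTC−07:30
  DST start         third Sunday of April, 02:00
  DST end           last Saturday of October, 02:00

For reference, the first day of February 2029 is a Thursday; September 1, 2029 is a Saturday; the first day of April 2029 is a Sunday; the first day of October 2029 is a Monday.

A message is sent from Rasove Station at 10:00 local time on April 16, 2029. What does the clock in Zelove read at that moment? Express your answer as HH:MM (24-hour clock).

1 February 2029 is a Thursday, so Saturdays fall on 3, 10, 17, 24; the last is February 24.
1 September 2029 is a Saturday, so the first Sunday is September 2.
April 16, 2029 falls between 24 February and 2 September, so daylight saving is in effect and Rasove Station is at UTC−06:30.
10:00 Rasove Station + 6h30m = 16:30 UTC.
1 April 2029 is a Sunday, so the first Sunday is April 1 and the third is April 15.
1 October 2029 is a Monday, so Saturdays fall on 6, 13, 20, 27; the last is October 27.
At the standard offset (UTC−08:30), 16:30 UTC − 8h30m = 08:00 Zelove standard time.
The standard-time date in Zelove, April 16, 2029, falls between 15 April and 27 October, so daylight saving is in effect and Zelove is at UTC−07:30.
16:30 UTC − 7h30m = 09:00 Zelove.

09:00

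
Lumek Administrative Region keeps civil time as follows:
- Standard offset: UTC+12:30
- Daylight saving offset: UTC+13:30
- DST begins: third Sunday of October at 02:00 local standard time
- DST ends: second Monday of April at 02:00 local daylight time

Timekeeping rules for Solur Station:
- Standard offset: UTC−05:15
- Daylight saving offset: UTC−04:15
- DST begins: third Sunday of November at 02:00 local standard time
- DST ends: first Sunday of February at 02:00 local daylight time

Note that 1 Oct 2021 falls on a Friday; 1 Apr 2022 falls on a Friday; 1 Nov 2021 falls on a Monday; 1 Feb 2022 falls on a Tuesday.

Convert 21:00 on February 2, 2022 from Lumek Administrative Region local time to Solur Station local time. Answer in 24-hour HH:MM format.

03:15

1 October 2021 is a Friday, so the first Sunday is October 3 and the third is October 17.
1 April 2022 is a Friday, so the first Monday is April 4 and the second is April 11.
February 2, 2022 falls between 17 October 2021 and 11 April 2022, so daylight saving is in effect and Lumek Administrative Region is at UTC+13:30.
21:00 Lumek Administrative Region − 13h30m = 07:30 UTC.
1 November 2021 is a Monday, so the first Sunday is November 7 and the third is November 21.
1 February 2022 is a Tuesday, so the first Sunday is February 6.
At the standard offset (UTC−05:15), 07:30 UTC − 5h15m = 02:15 Solur Station standard time.
The standard-time date in Solur Station, February 2, 2022, lies within the daylight-saving period (21 November 2021 – 6 February 2022), so Solur Station is on daylight time, UTC−04:15.
07:30 UTC − 4h15m = 03:15 Solur Station.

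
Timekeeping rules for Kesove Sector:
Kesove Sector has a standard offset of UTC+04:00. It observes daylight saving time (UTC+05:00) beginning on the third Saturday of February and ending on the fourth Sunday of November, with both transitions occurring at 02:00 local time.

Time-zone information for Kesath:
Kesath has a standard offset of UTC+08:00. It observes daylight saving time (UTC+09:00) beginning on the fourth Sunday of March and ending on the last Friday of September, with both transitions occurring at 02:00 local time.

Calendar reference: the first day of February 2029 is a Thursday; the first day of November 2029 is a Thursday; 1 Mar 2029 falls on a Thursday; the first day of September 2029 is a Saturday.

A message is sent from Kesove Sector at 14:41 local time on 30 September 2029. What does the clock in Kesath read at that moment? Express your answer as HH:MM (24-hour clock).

1 February 2029 is a Thursday, so the first Saturday is February 3 and the third is February 17.
1 November 2029 is a Thursday, so the first Sunday is November 4 and the fourth is November 25.
30 September 2029 lies within the daylight-saving period (17 February – 25 November), so Kesove Sector is on daylight time, UTC+05:00.
14:41 Kesove Sector − 5h = 09:41 UTC.
1 March 2029 is a Thursday, so the first Sunday is March 4 and the fourth is March 25.
1 September 2029 is a Saturday, so Fridays fall on 7, 14, 21, 28; the last is September 28.
At the standard offset (UTC+08:00), 09:41 UTC + 8h = 17:41 Kesath standard time.
The standard-time date in Kesath, 30 September 2029, is outside the daylight-saving period (25 March – 28 September), so Kesath is on standard time, UTC+08:00.
09:41 UTC + 8h = 17:41 Kesath.

17:41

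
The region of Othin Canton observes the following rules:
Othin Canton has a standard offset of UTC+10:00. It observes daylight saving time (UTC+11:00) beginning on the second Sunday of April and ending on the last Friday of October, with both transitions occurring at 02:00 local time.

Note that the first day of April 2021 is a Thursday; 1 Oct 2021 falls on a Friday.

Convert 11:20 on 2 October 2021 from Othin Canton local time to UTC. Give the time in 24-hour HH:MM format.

00:20

1 April 2021 is a Thursday, so the first Sunday is April 4 and the second is April 11.
1 October 2021 is a Friday, so Fridays fall on 1, 8, 15, 22, 29; the last is October 29.
Daylight saving runs 11 April – 29 October; 2 October 2021 is inside that window, so Othin Canton is at UTC+11:00.
11:20 local − 11h = 00:20 UTC.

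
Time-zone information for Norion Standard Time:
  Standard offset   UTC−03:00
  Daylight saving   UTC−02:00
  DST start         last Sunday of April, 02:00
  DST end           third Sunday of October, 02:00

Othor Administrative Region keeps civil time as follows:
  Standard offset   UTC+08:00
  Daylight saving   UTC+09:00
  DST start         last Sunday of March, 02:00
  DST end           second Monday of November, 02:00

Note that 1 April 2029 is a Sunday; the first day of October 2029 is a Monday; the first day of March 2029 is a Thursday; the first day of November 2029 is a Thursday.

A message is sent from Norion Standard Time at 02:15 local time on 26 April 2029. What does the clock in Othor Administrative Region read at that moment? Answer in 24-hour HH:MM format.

1 April 2029 is a Sunday, so Sundays fall on 1, 8, 15, 22, 29; the last is April 29.
1 October 2029 is a Monday, so the first Sunday is October 7 and the third is October 21.
26 April 2029 does not fall between 29 April and 21 October, so daylight saving is not in effect and Norion Standard Time is at UTC−03:00.
02:15 Norion Standard Time + 3h = 05:15 UTC.
1 March 2029 is a Thursday, so Sundays fall on 4, 11, 18, 25; the last is March 25.
1 November 2029 is a Thursday, so the first Monday is November 5 and the second is November 12.
At the standard offset (UTC+08:00), 05:15 UTC + 8h = 13:15 Othor Administrative Region standard time.
The standard-time date in Othor Administrative Region, 26 April 2029, falls between 25 March and 12 November, so daylight saving is in effect and Othor Administrative Region is at UTC+09:00.
05:15 UTC + 9h = 14:15 Othor Administrative Region.

14:15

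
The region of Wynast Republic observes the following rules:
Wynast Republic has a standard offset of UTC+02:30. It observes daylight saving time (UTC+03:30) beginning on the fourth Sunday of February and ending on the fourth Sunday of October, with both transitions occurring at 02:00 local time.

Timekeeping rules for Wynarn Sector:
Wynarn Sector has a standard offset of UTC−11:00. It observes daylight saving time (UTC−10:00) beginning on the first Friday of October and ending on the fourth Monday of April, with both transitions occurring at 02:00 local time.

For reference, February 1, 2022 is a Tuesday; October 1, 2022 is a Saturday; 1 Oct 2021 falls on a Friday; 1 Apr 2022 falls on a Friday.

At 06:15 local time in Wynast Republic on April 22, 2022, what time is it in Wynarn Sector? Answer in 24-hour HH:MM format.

1 February 2022 is a Tuesday, so the first Sunday is February 6 and the fourth is February 27.
1 October 2022 is a Saturday, so the first Sunday is October 2 and the fourth is October 23.
April 22, 2022 falls between 27 February and 23 October, so daylight saving is in effect and Wynast Republic is at UTC+03:30.
06:15 Wynast Republic − 3h30m = 02:45 UTC.
1 October 2021 is a Friday, so the first Friday is October 1.
1 April 2022 is a Friday, so the first Monday is April 4 and the fourth is April 25.
At the standard offset (UTC−11:00), 02:45 UTC − 11h = 15:45 Wynarn Sector standard time (rolling into the previous day, 21 April 2022).
The standard-time date in Wynarn Sector, April 21, 2022, falls between 1 October 2021 and 25 April 2022, so daylight saving is in effect and Wynarn Sector is at UTC−10:00.
02:45 UTC − 10h = 16:45 Wynarn Sector (rolling into the previous day, 21 April 2022).

16:45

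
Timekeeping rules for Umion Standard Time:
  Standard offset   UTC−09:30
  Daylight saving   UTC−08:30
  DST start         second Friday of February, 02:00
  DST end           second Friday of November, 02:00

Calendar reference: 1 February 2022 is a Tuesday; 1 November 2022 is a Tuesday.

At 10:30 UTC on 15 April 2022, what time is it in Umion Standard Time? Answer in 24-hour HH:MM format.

02:00

1 February 2022 is a Tuesday, so the first Friday is February 4 and the second is February 11.
1 November 2022 is a Tuesday, so the first Friday is November 4 and the second is November 11.
At the standard offset (UTC−09:30), 10:30 UTC − 9h30m = 01:00 Umion Standard Time standard time.
Daylight saving runs 11 February – 11 November; the standard-time date in Umion Standard Time, 15 April 2022, is inside that window, so Umion Standard Time is at UTC−08:30.
10:30 UTC − 8h30m = 02:00 local.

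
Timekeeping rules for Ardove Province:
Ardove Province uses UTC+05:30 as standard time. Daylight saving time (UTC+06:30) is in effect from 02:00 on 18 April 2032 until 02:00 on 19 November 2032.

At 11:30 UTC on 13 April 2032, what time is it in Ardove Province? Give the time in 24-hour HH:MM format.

17:00

At the standard offset (UTC+05:30), 11:30 UTC + 5h30m = 17:00 Ardove Province standard time.
The standard-time date in Ardove Province, 13 April 2032, does not fall between 18 April and 19 November, so daylight saving is not in effect and Ardove Province is at UTC+05:30.
11:30 UTC + 5h30m = 17:00 local.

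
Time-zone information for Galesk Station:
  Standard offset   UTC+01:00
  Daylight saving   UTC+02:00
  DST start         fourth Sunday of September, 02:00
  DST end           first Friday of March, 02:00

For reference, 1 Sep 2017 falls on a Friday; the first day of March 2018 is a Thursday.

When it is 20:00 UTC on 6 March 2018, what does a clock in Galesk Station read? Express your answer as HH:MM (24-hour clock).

21:00

1 September 2017 is a Friday, so the first Sunday is September 3 and the fourth is September 24.
1 March 2018 is a Thursday, so the first Friday is March 2.
At the standard offset (UTC+01:00), 20:00 UTC + 1h = 21:00 Galesk Station standard time.
The standard-time date in Galesk Station, 6 March 2018, is outside the daylight-saving period (24 September 2017 – 2 March 2018), so Galesk Station is on standard time, UTC+01:00.
20:00 UTC + 1h = 21:00 local.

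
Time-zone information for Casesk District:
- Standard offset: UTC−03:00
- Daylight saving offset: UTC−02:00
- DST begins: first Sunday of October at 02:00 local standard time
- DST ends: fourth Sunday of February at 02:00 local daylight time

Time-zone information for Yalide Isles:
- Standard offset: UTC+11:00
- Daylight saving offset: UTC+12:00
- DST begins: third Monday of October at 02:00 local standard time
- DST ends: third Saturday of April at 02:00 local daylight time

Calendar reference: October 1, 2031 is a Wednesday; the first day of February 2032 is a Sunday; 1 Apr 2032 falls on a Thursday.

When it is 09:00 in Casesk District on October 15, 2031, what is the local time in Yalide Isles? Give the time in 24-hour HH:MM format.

22:00

1 October 2031 is a Wednesday, so the first Sunday is October 5.
1 February 2032 is a Sunday, so the first Sunday is February 1 and the fourth is February 22.
October 15, 2031 lies within the daylight-saving period (5 October 2031 – 22 February 2032), so Casesk District is on daylight time, UTC−02:00.
09:00 Casesk District + 2h = 11:00 UTC.
1 October 2031 is a Wednesday, so the first Monday is October 6 and the third is October 20.
1 April 2032 is a Thursday, so the first Saturday is April 3 and the third is April 17.
At the standard offset (UTC+11:00), 11:00 UTC + 11h = 22:00 Yalide Isles standard time.
The standard-time date in Yalide Isles, October 15, 2031, is outside the daylight-saving period (20 October 2031 – 17 April 2032), so Yalide Isles is on standard time, UTC+11:00.
11:00 UTC + 11h = 22:00 Yalide Isles.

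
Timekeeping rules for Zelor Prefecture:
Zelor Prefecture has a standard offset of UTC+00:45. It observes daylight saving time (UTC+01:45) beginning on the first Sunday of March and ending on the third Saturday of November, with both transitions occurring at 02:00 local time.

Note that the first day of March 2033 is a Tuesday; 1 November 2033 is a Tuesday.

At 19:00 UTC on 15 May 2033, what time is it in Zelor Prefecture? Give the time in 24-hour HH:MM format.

1 March 2033 is a Tuesday, so the first Sunday is March 6.
1 November 2033 is a Tuesday, so the first Saturday is November 5 and the third is November 19.
At the standard offset (UTC+00:45), 19:00 UTC + 0h45m = 19:45 Zelor Prefecture standard time.
Daylight saving runs 6 March – 19 November; the standard-time date in Zelor Prefecture, 15 May 2033, is inside that window, so Zelor Prefecture is at UTC+01:45.
19:00 UTC + 1h45m = 20:45 local.

20:45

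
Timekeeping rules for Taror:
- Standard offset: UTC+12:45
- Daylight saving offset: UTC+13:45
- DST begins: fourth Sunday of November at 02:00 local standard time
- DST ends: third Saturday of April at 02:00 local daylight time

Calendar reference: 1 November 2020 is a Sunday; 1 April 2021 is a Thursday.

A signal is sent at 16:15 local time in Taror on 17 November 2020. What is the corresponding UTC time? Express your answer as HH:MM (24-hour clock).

1 November 2020 is a Sunday, so the first Sunday is November 1 and the fourth is November 22.
1 April 2021 is a Thursday, so the first Saturday is April 3 and the third is April 17.
Daylight saving runs 22 November 2020 – 17 April 2021; 17 November 2020 is outside that window, so Taror is on standard time at UTC+12:45.
16:15 local − 12h45m = 03:30 UTC.

03:30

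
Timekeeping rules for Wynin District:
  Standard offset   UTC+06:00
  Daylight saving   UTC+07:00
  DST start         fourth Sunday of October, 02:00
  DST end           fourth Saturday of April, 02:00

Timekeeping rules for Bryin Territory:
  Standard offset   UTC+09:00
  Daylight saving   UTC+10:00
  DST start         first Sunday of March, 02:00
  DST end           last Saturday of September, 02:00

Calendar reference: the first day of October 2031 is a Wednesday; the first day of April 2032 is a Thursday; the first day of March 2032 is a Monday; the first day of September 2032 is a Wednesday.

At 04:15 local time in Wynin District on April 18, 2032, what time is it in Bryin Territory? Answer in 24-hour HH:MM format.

1 October 2031 is a Wednesday, so the first Sunday is October 5 and the fourth is October 26.
1 April 2032 is a Thursday, so the first Saturday is April 3 and the fourth is April 24.
April 18, 2032 lies within the daylight-saving period (26 October 2031 – 24 April 2032), so Wynin District is on daylight time, UTC+07:00.
04:15 Wynin District − 7h = 21:15 UTC (rolling into the previous day, 17 April 2032).
1 March 2032 is a Monday, so the first Sunday is March 7.
1 September 2032 is a Wednesday, so Saturdays fall on 4, 11, 18, 25; the last is September 25.
At the standard offset (UTC+09:00), 21:15 UTC + 9h = 06:15 Bryin Territory standard time (rolling into the next day, 18 April 2032).
The standard-time date in Bryin Territory, April 18, 2032, lies within the daylight-saving period (7 March – 25 September), so Bryin Territory is on daylight time, UTC+10:00.
21:15 UTC + 10h = 07:15 Bryin Territory (rolling into the next day, 18 April 2032).

07:15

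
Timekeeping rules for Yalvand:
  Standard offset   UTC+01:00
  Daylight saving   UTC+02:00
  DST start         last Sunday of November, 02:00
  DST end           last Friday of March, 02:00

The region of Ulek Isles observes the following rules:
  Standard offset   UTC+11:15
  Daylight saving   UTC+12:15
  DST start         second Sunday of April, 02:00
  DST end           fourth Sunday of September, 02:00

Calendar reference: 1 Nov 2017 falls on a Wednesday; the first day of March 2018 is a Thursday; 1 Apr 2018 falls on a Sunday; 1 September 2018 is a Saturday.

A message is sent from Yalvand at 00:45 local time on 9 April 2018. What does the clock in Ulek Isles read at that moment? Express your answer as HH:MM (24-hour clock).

12:00

1 November 2017 is a Wednesday, so Sundays fall on 5, 12, 19, 26; the last is November 26.
1 March 2018 is a Thursday, so Fridays fall on 2, 9, 16, 23, 30; the last is March 30.
Daylight saving runs 26 November 2017 – 30 March 2018; 9 April 2018 is outside that window, so Yalvand is on standard time at UTC+01:00.
00:45 Yalvand − 1h = 23:45 UTC (rolling into the previous day, 8 April 2018).
1 April 2018 is a Sunday, so the first Sunday is April 1 and the second is April 8.
1 September 2018 is a Saturday, so the first Sunday is September 2 and the fourth is September 23.
At the standard offset (UTC+11:15), 23:45 UTC + 11h15m = 11:00 Ulek Isles standard time (rolling into the next day, 9 April 2018).
The standard-time date in Ulek Isles, 9 April 2018, falls between 8 April and 23 September, so daylight saving is in effect and Ulek Isles is at UTC+12:15.
23:45 UTC + 12h15m = 12:00 Ulek Isles (rolling into the next day, 9 April 2018).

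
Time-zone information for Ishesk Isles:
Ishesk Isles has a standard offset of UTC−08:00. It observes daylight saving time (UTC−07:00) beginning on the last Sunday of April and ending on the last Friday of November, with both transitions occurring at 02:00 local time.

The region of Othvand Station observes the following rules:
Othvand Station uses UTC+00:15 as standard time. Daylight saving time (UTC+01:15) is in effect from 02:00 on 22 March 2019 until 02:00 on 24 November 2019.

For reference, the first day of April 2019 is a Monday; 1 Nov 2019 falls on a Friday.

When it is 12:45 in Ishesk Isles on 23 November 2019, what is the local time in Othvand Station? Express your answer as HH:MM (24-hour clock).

1 April 2019 is a Monday, so Sundays fall on 7, 14, 21, 28; the last is April 28.
1 November 2019 is a Friday, so Fridays fall on 1, 8, 15, 22, 29; the last is November 29.
23 November 2019 falls between 28 April and 29 November, so daylight saving is in effect and Ishesk Isles is at UTC−07:00.
12:45 Ishesk Isles + 7h = 19:45 UTC.
At the standard offset (UTC+00:15), 19:45 UTC + 0h15m = 20:00 Othvand Station standard time.
The standard-time date in Othvand Station, 23 November 2019, falls between 22 March and 24 November, so daylight saving is in effect and Othvand Station is at UTC+01:15.
19:45 UTC + 1h15m = 21:00 Othvand Station.

21:00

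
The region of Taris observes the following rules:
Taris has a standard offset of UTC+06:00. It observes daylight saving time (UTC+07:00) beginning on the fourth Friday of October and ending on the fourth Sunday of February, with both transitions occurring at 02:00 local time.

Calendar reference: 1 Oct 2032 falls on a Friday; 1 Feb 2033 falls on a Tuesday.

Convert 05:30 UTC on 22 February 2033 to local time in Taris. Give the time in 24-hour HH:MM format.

12:30

1 October 2032 is a Friday, so the first Friday is October 1 and the fourth is October 22.
1 February 2033 is a Tuesday, so the first Sunday is February 6 and the fourth is February 27.
At the standard offset (UTC+06:00), 05:30 UTC + 6h = 11:30 Taris standard time.
The standard-time date in Taris, 22 February 2033, lies within the daylight-saving period (22 October 2032 – 27 February 2033), so Taris is on daylight time, UTC+07:00.
05:30 UTC + 7h = 12:30 local.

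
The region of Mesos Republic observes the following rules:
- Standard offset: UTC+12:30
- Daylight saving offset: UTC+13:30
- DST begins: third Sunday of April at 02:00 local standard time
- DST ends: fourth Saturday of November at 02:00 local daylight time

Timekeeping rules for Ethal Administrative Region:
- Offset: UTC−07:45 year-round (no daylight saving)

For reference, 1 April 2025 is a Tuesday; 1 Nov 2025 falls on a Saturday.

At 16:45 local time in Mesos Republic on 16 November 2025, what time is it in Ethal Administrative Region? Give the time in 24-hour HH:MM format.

1 April 2025 is a Tuesday, so the first Sunday is April 6 and the third is April 20.
1 November 2025 is a Saturday, so the first Saturday is November 1 and the fourth is November 22.
16 November 2025 falls between 20 April and 22 November, so daylight saving is in effect and Mesos Republic is at UTC+13:30.
16:45 Mesos Republic − 13h30m = 03:15 UTC.
Ethal Administrative Region stays on UTC−07:45 all year.
03:15 UTC − 7h45m = 19:30 Ethal Administrative Region (rolling into the previous day, 15 November 2025).

19:30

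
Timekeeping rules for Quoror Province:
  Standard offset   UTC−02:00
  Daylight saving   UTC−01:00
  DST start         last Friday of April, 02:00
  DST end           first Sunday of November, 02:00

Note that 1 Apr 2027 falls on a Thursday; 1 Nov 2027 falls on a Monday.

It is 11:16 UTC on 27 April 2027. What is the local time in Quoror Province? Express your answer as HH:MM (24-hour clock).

09:16

1 April 2027 is a Thursday, so Fridays fall on 2, 9, 16, 23, 30; the last is April 30.
1 November 2027 is a Monday, so the first Sunday is November 7.
At the standard offset (UTC−02:00), 11:16 UTC − 2h = 09:16 Quoror Province standard time.
The standard-time date in Quoror Province, 27 April 2027, does not fall between 30 April and 7 November, so daylight saving is not in effect and Quoror Province is at UTC−02:00.
11:16 UTC − 2h = 09:16 local.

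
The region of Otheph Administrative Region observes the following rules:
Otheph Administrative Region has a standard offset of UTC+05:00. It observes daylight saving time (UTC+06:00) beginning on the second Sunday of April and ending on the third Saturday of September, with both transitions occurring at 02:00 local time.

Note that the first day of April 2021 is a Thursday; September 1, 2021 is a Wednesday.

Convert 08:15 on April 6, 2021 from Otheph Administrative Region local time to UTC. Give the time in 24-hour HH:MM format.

1 April 2021 is a Thursday, so the first Sunday is April 4 and the second is April 11.
1 September 2021 is a Wednesday, so the first Saturday is September 4 and the third is September 18.
April 6, 2021 is outside the daylight-saving period (11 April – 18 September), so Otheph Administrative Region is on standard time, UTC+05:00.
08:15 local − 5h = 03:15 UTC.

03:15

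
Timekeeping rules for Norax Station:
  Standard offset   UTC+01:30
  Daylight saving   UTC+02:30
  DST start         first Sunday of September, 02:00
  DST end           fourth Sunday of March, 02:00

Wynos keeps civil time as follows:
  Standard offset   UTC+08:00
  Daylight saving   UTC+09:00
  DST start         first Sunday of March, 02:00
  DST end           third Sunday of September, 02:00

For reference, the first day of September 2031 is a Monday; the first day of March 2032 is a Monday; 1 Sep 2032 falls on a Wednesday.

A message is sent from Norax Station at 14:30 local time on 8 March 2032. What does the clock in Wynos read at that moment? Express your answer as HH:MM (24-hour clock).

1 September 2031 is a Monday, so the first Sunday is September 7.
1 March 2032 is a Monday, so the first Sunday is March 7 and the fourth is March 28.
8 March 2032 lies within the daylight-saving period (7 September 2031 – 28 March 2032), so Norax Station is on daylight time, UTC+02:30.
14:30 Norax Station − 2h30m = 12:00 UTC.
1 March 2032 is a Monday, so the first Sunday is March 7.
1 September 2032 is a Wednesday, so the first Sunday is September 5 and the third is September 19.
At the standard offset (UTC+08:00), 12:00 UTC + 8h = 20:00 Wynos standard time.
The standard-time date in Wynos, 8 March 2032, lies within the daylight-saving period (7 March – 19 September), so Wynos is on daylight time, UTC+09:00.
12:00 UTC + 9h = 21:00 Wynos.

21:00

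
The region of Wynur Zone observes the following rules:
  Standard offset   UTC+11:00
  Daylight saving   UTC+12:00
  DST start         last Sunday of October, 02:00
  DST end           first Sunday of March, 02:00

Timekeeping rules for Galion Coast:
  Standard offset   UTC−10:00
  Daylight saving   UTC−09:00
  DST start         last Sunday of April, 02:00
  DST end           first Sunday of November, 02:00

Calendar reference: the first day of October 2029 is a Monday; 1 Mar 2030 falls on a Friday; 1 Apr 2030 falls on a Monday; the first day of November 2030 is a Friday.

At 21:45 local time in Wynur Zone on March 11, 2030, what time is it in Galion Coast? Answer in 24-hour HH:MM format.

00:45

1 October 2029 is a Monday, so Sundays fall on 7, 14, 21, 28; the last is October 28.
1 March 2030 is a Friday, so the first Sunday is March 3.
Daylight saving runs 28 October 2029 – 3 March 2030; March 11, 2030 is outside that window, so Wynur Zone is on standard time at UTC+11:00.
21:45 Wynur Zone − 11h = 10:45 UTC.
1 April 2030 is a Monday, so Sundays fall on 7, 14, 21, 28; the last is April 28.
1 November 2030 is a Friday, so the first Sunday is November 3.
At the standard offset (UTC−10:00), 10:45 UTC − 10h = 00:45 Galion Coast standard time.
The standard-time date in Galion Coast, March 11, 2030, does not fall between 28 April and 3 November, so daylight saving is not in effect and Galion Coast is at UTC−10:00.
10:45 UTC − 10h = 00:45 Galion Coast.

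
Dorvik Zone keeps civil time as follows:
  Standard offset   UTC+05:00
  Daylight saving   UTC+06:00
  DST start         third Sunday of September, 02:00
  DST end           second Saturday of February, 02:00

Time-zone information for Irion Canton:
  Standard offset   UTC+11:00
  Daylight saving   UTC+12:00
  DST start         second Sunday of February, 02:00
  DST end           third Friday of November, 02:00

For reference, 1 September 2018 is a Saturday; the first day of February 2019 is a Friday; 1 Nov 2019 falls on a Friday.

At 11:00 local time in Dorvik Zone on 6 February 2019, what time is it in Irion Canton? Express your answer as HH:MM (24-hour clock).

16:00

1 September 2018 is a Saturday, so the first Sunday is September 2 and the third is September 16.
1 February 2019 is a Friday, so the first Saturday is February 2 and the second is February 9.
6 February 2019 lies within the daylight-saving period (16 September 2018 – 9 February 2019), so Dorvik Zone is on daylight time, UTC+06:00.
11:00 Dorvik Zone − 6h = 05:00 UTC.
1 February 2019 is a Friday, so the first Sunday is February 3 and the second is February 10.
1 November 2019 is a Friday, so the first Friday is November 1 and the third is November 15.
At the standard offset (UTC+11:00), 05:00 UTC + 11h = 16:00 Irion Canton standard time.
The standard-time date in Irion Canton, 6 February 2019, is outside the daylight-saving period (10 February – 15 November), so Irion Canton is on standard time, UTC+11:00.
05:00 UTC + 11h = 16:00 Irion Canton.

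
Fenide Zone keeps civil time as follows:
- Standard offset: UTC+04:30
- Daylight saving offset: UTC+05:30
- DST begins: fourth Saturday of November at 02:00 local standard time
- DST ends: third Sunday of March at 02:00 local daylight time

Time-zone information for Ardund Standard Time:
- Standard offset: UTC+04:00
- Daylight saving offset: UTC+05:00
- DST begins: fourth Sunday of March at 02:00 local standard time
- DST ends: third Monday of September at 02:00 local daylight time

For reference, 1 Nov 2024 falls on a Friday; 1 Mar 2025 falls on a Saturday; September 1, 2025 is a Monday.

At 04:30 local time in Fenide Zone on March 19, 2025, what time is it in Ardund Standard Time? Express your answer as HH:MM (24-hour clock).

1 November 2024 is a Friday, so the first Saturday is November 2 and the fourth is November 23.
1 March 2025 is a Saturday, so the first Sunday is March 2 and the third is March 16.
March 19, 2025 does not fall between 23 November 2024 and 16 March 2025, so daylight saving is not in effect and Fenide Zone is at UTC+04:30.
04:30 Fenide Zone − 4h30m = 00:00 UTC.
1 March 2025 is a Saturday, so the first Sunday is March 2 and the fourth is March 23.
1 September 2025 is a Monday, so the first Monday is September 1 and the third is September 15.
At the standard offset (UTC+04:00), 00:00 UTC + 4h = 04:00 Ardund Standard Time standard time.
The standard-time date in Ardund Standard Time, March 19, 2025, does not fall between 23 March and 15 September, so daylight saving is not in effect and Ardund Standard Time is at UTC+04:00.
00:00 UTC + 4h = 04:00 Ardund Standard Time.

04:00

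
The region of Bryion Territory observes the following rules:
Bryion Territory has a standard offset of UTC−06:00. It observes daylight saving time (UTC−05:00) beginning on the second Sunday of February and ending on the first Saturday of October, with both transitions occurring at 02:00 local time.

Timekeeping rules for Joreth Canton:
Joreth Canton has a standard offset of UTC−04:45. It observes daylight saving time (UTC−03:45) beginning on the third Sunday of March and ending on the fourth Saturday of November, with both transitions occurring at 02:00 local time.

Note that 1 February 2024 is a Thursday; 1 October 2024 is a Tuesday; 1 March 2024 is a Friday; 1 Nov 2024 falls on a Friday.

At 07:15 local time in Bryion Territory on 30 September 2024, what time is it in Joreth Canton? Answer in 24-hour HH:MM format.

1 February 2024 is a Thursday, so the first Sunday is February 4 and the second is February 11.
1 October 2024 is a Tuesday, so the first Saturday is October 5.
Daylight saving runs 11 February – 5 October; 30 September 2024 is inside that window, so Bryion Territory is at UTC−05:00.
07:15 Bryion Territory + 5h = 12:15 UTC.
1 March 2024 is a Friday, so the first Sunday is March 3 and the third is March 17.
1 November 2024 is a Friday, so the first Saturday is November 2 and the fourth is November 23.
At the standard offset (UTC−04:45), 12:15 UTC − 4h45m = 07:30 Joreth Canton standard time.
Daylight saving runs 17 March – 23 November; the standard-time date in Joreth Canton, 30 September 2024, is inside that window, so Joreth Canton is at UTC−03:45.
12:15 UTC − 3h45m = 08:30 Joreth Canton.

08:30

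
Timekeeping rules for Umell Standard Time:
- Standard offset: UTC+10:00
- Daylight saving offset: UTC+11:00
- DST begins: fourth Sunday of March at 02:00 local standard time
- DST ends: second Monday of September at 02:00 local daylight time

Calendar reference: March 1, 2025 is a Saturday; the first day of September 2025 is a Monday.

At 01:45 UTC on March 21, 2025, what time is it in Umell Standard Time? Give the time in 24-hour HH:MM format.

1 March 2025 is a Saturday, so the first Sunday is March 2 and the fourth is March 23.
1 September 2025 is a Monday, so the first Monday is September 1 and the second is September 8.
At the standard offset (UTC+10:00), 01:45 UTC + 10h = 11:45 Umell Standard Time standard time.
The standard-time date in Umell Standard Time, March 21, 2025, does not fall between 23 March and 8 September, so daylight saving is not in effect and Umell Standard Time is at UTC+10:00.
01:45 UTC + 10h = 11:45 local.

11:45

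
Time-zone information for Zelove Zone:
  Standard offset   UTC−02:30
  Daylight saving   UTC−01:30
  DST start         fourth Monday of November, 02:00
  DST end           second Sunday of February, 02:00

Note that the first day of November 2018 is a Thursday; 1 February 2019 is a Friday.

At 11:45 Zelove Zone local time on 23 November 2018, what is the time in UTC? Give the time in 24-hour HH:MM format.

1 November 2018 is a Thursday, so the first Monday is November 5 and the fourth is November 26.
1 February 2019 is a Friday, so the first Sunday is February 3 and the second is February 10.
23 November 2018 is outside the daylight-saving period (26 November 2018 – 10 February 2019), so Zelove Zone is on standard time, UTC−02:30.
11:45 local + 2h30m = 14:15 UTC.

14:15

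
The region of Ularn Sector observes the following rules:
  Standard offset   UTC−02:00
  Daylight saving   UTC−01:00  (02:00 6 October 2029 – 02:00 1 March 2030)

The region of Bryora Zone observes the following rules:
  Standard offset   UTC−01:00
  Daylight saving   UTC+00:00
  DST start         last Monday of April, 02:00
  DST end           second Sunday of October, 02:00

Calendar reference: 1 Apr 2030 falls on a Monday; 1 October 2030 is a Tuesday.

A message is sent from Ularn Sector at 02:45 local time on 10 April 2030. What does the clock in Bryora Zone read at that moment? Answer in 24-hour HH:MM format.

10 April 2030 does not fall between 6 October 2029 and 1 March 2030, so daylight saving is not in effect and Ularn Sector is at UTC−02:00.
02:45 Ularn Sector + 2h = 04:45 UTC.
1 April 2030 is a Monday, so Mondays fall on 1, 8, 15, 22, 29; the last is April 29.
1 October 2030 is a Tuesday, so the first Sunday is October 6 and the second is October 13.
At the standard offset (UTC−01:00), 04:45 UTC − 1h = 03:45 Bryora Zone standard time.
Daylight saving runs 29 April – 13 October; the standard-time date in Bryora Zone, 10 April 2030, is outside that window, so Bryora Zone is on standard time at UTC−01:00.
04:45 UTC − 1h = 03:45 Bryora Zone.

03:45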